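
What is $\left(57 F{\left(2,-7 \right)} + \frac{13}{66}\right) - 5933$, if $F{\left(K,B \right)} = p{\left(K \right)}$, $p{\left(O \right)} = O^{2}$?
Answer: $- \frac{376517}{66} \approx -5704.8$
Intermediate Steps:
$F{\left(K,B \right)} = K^{2}$
$\left(57 F{\left(2,-7 \right)} + \frac{13}{66}\right) - 5933 = \left(57 \cdot 2^{2} + \frac{13}{66}\right) - 5933 = \left(57 \cdot 4 + 13 \cdot \frac{1}{66}\right) - 5933 = \left(228 + \frac{13}{66}\right) - 5933 = \frac{15061}{66} - 5933 = - \frac{376517}{66}$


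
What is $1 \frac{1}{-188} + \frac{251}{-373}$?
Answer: $- \frac{47561}{70124} \approx -0.67824$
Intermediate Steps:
$1 \frac{1}{-188} + \frac{251}{-373} = 1 \left(- \frac{1}{188}\right) + 251 \left(- \frac{1}{373}\right) = - \frac{1}{188} - \frac{251}{373} = - \frac{47561}{70124}$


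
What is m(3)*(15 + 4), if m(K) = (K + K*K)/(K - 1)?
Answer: 114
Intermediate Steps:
m(K) = (K + K**2)/(-1 + K)
m(3)*(15 + 4) = (3*(1 + 3)/(-1 + 3))*(15 + 4) = (3*4/2)*19 = (3*(1/2)*4)*19 = 6*19 = 114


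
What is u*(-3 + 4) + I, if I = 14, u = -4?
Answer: 10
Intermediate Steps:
u*(-3 + 4) + I = -4*(-3 + 4) + 14 = -4*1 + 14 = -4 + 14 = 10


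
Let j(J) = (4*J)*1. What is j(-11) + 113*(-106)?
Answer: -12022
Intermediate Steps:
j(J) = 4*J
j(-11) + 113*(-106) = 4*(-11) + 113*(-106) = -44 - 11978 = -12022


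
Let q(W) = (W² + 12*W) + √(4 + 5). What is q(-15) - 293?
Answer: -245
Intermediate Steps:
q(W) = 3 + W² + 12*W (q(W) = (W² + 12*W) + √9 = (W² + 12*W) + 3 = 3 + W² + 12*W)
q(-15) - 293 = (3 + (-15)² + 12*(-15)) - 293 = (3 + 225 - 180) - 293 = 48 - 293 = -245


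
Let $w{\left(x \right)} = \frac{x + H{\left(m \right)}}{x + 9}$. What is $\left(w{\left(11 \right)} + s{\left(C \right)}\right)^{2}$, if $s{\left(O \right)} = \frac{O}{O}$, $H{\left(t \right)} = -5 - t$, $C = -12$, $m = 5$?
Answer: $\frac{441}{400} \approx 1.1025$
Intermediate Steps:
$w{\left(x \right)} = \frac{-10 + x}{9 + x}$ ($w{\left(x \right)} = \frac{x - 10}{x + 9} = \frac{x - 10}{9 + x} = \frac{-10 + x}{9 + x}$)
$s{\left(O \right)} = 1$
$\left(w{\left(11 \right)} + s{\left(C \right)}\right)^{2} = \left(\frac{-10 + 11}{9 + 11} + 1\right)^{2} = \left(\frac{1}{20} \cdot 1 + 1\right)^{2} = \left(\frac{1}{20} + 1\right)^{2} = \left(\frac{21}{20}\right)^{2} = \frac{441}{400}$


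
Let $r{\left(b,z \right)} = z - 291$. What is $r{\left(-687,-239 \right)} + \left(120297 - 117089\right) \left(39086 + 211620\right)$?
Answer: $804264318$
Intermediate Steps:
$r{\left(b,z \right)} = -291 + z$
$r{\left(-687,-239 \right)} + \left(120297 - 117089\right) \left(39086 + 211620\right) = \left(-291 - 239\right) + \left(120297 - 117089\right) \left(39086 + 211620\right) = -530 + 3208 \cdot 250706 = -530 + 804264848 = 804264318$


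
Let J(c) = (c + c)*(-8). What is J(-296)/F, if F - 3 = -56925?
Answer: -2368/28461 ≈ -0.083202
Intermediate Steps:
F = -56922 (F = 3 - 56925 = -56922)
J(c) = -16*c (J(c) = (2*c)*(-8) = -16*c)
J(-296)/F = -16*(-296)/(-56922) = 4736*(-1/56922) = -2368/28461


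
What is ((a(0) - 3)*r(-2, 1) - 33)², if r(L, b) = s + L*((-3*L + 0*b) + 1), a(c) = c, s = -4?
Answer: 441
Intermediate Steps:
r(L, b) = -4 + L*(1 - 3*L) (r(L, b) = -4 + L*((-3*L + 0*b) + 1) = -4 + L*((-3*L + 0) + 1) = -4 + L*(-3*L + 1) = -4 + L*(1 - 3*L))
((a(0) - 3)*r(-2, 1) - 33)² = ((0 - 3)*(-4 - 2 - 3*(-2)²) - 33)² = (-3*(-4 - 2 - 3*4) - 33)² = (-3*(-4 - 2 - 12) - 33)² = (-3*(-18) - 33)² = (54 - 33)² = 21² = 441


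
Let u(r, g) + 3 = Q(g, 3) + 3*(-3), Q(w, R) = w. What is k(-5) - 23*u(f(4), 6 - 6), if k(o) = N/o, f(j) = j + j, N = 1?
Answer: 1379/5 ≈ 275.80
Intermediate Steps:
f(j) = 2*j
u(r, g) = -12 + g (u(r, g) = -3 + (g + 3*(-3)) = -3 + (g - 9) = -3 + (-9 + g) = -12 + g)
k(o) = 1/o
k(-5) - 23*u(f(4), 6 - 6) = 1/(-5) - 23*(-12 + (6 - 6)) = -⅕ - 23*(-12 + 0) = -⅕ - 23*(-12) = -⅕ + 276 = 1379/5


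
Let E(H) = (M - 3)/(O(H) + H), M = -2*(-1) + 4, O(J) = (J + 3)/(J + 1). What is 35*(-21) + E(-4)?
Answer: -8094/11 ≈ -735.82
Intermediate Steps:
O(J) = (3 + J)/(1 + J)
M = 6 (M = 2 + 4 = 6)
E(H) = 3/(H + (3 + H)/(1 + H)) (E(H) = (6 - 3)/((3 + H)/(1 + H) + H) = 3/(H + (3 + H)/(1 + H)))
35*(-21) + E(-4) = 35*(-21) + 3*(1 - 4)/(3 - 4 - 4*(1 - 4)) = -735 + 3*(-3)/(3 - 4 - 4*(-3)) = -735 + 3*(-3)/(3 - 4 + 12) = -735 + 3*(-3)/11 = -735 + 3*(1/11)*(-3) = -735 - 9/11 = -8094/11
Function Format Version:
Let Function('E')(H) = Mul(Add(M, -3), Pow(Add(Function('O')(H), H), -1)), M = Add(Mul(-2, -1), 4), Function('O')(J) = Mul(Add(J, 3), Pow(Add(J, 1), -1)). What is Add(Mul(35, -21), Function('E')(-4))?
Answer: Rational(-8094, 11) ≈ -735.82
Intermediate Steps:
Function('O')(J) = Mul(Pow(Add(1, J), -1), Add(3, J)) (Function('O')(J) = Mul(Add(3, J), Pow(Add(1, J), -1)) = Mul(Pow(Add(1, J), -1), Add(3, J)))
M = 6 (M = Add(2, 4) = 6)
Function('E')(H) = Mul(3, Pow(Add(H, Mul(Pow(Add(1, H), -1), Add(3, H))), -1)) (Function('E')(H) = Mul(Add(6, -3), Pow(Add(Mul(Pow(Add(1, H), -1), Add(3, H)), H), -1)) = Mul(3, Pow(Add(H, Mul(Pow(Add(1, H), -1), Add(3, H))), -1)))
Add(Mul(35, -21), Function('E')(-4)) = Add(Mul(35, -21), Mul(3, Pow(Add(3, -4, Mul(-4, Add(1, -4))), -1), Add(1, -4))) = Add(-735, Mul(3, Pow(Add(3, -4, Mul(-4, -3)), -1), -3)) = Add(-735, Mul(3, Pow(Add(3, -4, 12), -1), -3)) = Add(-735, Mul(3, Pow(11, -1), -3)) = Add(-735, Mul(3, Rational(1, 11), -3)) = Add(-735, Rational(-9, 11)) = Rational(-8094, 11)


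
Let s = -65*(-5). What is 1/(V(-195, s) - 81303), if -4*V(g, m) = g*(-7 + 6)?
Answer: -4/325407 ≈ -1.2292e-5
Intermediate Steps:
s = 325
V(g, m) = g/4 (V(g, m) = -g*(-7 + 6)/4 = -g*(-1)/4 = -(-1)*g/4 = g/4)
1/(V(-195, s) - 81303) = 1/((1/4)*(-195) - 81303) = 1/(-195/4 - 81303) = 1/(-325407/4) = -4/325407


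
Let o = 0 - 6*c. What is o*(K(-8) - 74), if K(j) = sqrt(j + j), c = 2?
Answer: 888 - 48*I ≈ 888.0 - 48.0*I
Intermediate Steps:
K(j) = sqrt(2)*sqrt(j) (K(j) = sqrt(2*j) = sqrt(2)*sqrt(j))
o = -12 (o = 0 - 6*2 = 0 - 12 = -12)
o*(K(-8) - 74) = -12*(sqrt(2)*sqrt(-8) - 74) = -12*(sqrt(2)*(2*I*sqrt(2)) - 74) = -12*(4*I - 74) = -12*(-74 + 4*I) = 888 - 48*I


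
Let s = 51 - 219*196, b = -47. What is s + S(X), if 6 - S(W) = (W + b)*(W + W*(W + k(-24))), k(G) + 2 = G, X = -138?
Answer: 4118523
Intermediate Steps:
k(G) = -2 + G
S(W) = 6 - (-47 + W)*(W + W*(-26 + W)) (S(W) = 6 - (W - 47)*(W + W*(W + (-2 - 24))) = 6 - (-47 + W)*(W + W*(W - 26)) = 6 - (-47 + W)*(W + W*(-26 + W)))
s = -42873 (s = 51 - 42924 = -42873)
s + S(X) = -42873 + (6 - 1*(-138)³ - 1175*(-138) + 72*(-138)²) = -42873 + (6 - 1*(-2628072) + 162150 + 72*19044) = -42873 + (6 + 2628072 + 162150 + 1371168) = -42873 + 4161396 = 4118523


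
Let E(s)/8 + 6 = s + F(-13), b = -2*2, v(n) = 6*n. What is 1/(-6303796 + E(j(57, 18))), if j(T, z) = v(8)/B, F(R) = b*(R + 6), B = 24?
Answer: -1/6303604 ≈ -1.5864e-7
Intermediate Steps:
b = -4
F(R) = -24 - 4*R (F(R) = -4*(R + 6) = -4*(6 + R) = -24 - 4*R)
j(T, z) = 2 (j(T, z) = (6*8)/24 = 48*(1/24) = 2)
E(s) = 176 + 8*s (E(s) = -48 + 8*(s + (-24 - 4*(-13))) = -48 + 8*(s + (-24 + 52)) = -48 + 8*(s + 28) = -48 + 8*(28 + s) = -48 + (224 + 8*s) = 176 + 8*s)
1/(-6303796 + E(j(57, 18))) = 1/(-6303796 + (176 + 8*2)) = 1/(-6303796 + (176 + 16)) = 1/(-6303796 + 192) = 1/(-6303604) = -1/6303604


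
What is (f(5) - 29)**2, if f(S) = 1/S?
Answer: 20736/25 ≈ 829.44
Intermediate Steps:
(f(5) - 29)**2 = (1/5 - 29)**2 = (-144/5)**2 = 20736/25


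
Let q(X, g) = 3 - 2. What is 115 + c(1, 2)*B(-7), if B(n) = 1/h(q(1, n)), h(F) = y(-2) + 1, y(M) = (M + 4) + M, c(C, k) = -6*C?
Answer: 109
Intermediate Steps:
y(M) = 4 + 2*M (y(M) = (4 + M) + M = 4 + 2*M)
q(X, g) = 1
h(F) = 1 (h(F) = (4 + 2*(-2)) + 1 = (4 - 4) + 1 = 0 + 1 = 1)
B(n) = 1 (B(n) = 1/1 = 1)
115 + c(1, 2)*B(-7) = 115 - 6*1*1 = 115 - 6*1 = 115 - 6 = 109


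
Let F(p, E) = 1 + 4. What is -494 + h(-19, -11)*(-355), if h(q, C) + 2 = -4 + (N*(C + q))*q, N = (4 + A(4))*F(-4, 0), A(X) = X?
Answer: -8092364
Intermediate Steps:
F(p, E) = 5
N = 40 (N = (4 + 4)*5 = 8*5 = 40)
h(q, C) = -6 + q*(40*C + 40*q) (h(q, C) = -2 + (-4 + (40*(C + q))*q) = -2 + (-4 + (40*C + 40*q)*q) = -2 + (-4 + q*(40*C + 40*q)) = -6 + q*(40*C + 40*q))
-494 + h(-19, -11)*(-355) = -494 + (-6 + 40*(-19)**2 + 40*(-11)*(-19))*(-355) = -494 + (-6 + 40*361 + 8360)*(-355) = -494 + (-6 + 14440 + 8360)*(-355) = -494 + 22794*(-355) = -494 - 8091870 = -8092364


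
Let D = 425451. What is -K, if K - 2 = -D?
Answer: 425449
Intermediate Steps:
K = -425449 (K = 2 - 1*425451 = 2 - 425451 = -425449)
-K = -1*(-425449) = 425449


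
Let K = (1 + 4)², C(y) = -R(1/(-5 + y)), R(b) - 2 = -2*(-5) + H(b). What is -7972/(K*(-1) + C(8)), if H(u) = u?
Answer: 5979/28 ≈ 213.54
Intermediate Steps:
R(b) = 12 + b (R(b) = 2 + (-2*(-5) + b) = 2 + (10 + b) = 12 + b)
C(y) = -12 - 1/(-5 + y) (C(y) = -(12 + 1/(-5 + y)) = -12 - 1/(-5 + y))
K = 25 (K = 5² = 25)
-7972/(K*(-1) + C(8)) = -7972/(25*(-1) + (59 - 12*8)/(-5 + 8)) = -7972/(-25 + (59 - 96)/3) = -7972/(-25 + (⅓)*(-37)) = -7972/(-25 - 37/3) = -7972/(-112/3) = -7972*(-3/112) = 5979/28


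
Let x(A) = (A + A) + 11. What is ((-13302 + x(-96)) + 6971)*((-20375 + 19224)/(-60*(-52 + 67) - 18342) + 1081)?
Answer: -67730507768/9621 ≈ -7.0399e+6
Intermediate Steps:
x(A) = 11 + 2*A (x(A) = 2*A + 11 = 11 + 2*A)
((-13302 + x(-96)) + 6971)*((-20375 + 19224)/(-60*(-52 + 67) - 18342) + 1081) = ((-13302 + (11 + 2*(-96))) + 6971)*((-20375 + 19224)/(-60*(-52 + 67) - 18342) + 1081) = ((-13302 + (11 - 192)) + 6971)*(-1151/(-60*15 - 18342) + 1081) = ((-13302 - 181) + 6971)*(-1151/(-900 - 18342) + 1081) = (-13483 + 6971)*(-1151/(-19242) + 1081) = -6512*(-1151*(-1/19242) + 1081) = -6512*(1151/19242 + 1081) = -6512*20801753/19242 = -67730507768/9621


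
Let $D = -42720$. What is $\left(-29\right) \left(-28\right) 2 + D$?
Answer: $-41096$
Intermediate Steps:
$\left(-29\right) \left(-28\right) 2 + D = \left(-29\right) \left(-28\right) 2 - 42720 = 812 \cdot 2 - 42720 = 1624 - 42720 = -41096$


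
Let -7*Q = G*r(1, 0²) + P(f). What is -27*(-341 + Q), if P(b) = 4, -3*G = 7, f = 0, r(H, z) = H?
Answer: 64494/7 ≈ 9213.4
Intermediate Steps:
G = -7/3 (G = -⅓*7 = -7/3 ≈ -2.3333)
Q = -5/21 (Q = -(-7/3*1 + 4)/7 = -(-7/3 + 4)/7 = -⅐*5/3 = -5/21 ≈ -0.23810)
-27*(-341 + Q) = -27*(-341 - 5/21) = -27*(-7166/21) = 64494/7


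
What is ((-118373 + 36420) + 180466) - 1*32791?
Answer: 65722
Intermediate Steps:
((-118373 + 36420) + 180466) - 1*32791 = (-81953 + 180466) - 32791 = 98513 - 32791 = 65722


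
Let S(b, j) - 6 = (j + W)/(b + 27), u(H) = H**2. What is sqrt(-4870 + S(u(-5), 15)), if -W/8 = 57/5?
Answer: I*sqrt(82226365)/130 ≈ 69.753*I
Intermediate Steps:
W = -456/5 ≈ -91.200
S(b, j) = 6 + (-456/5 + j)/(27 + b) (S(b, j) = 6 + (j - 456/5)/(b + 27) = 6 + (-456/5 + j)/(27 + b))
sqrt(-4870 + S(u(-5), 15)) = sqrt(-4870 + (354/5 + 15 + 6*(-5)**2)/(27 + (-5)**2)) = sqrt(-4870 + (354/5 + 15 + 6*25)/(27 + 25)) = sqrt(-4870 + (354/5 + 15 + 150)/52) = sqrt(-4870 + (1/52)*(1179/5)) = sqrt(-4870 + 1179/260) = sqrt(-1265021/260) = I*sqrt(82226365)/130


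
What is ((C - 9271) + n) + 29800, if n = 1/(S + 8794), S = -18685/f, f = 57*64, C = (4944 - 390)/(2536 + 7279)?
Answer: 6460352019595923/314686832005 ≈ 20529.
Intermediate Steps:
C = 4554/9815 ≈ 0.46398
f = 3648
S = -18685/3648 ≈ -5.1220
n = 3648/32061827 (n = 1/(-18685/3648 + 8794) = 1/(32061827/3648) = 3648/32061827 ≈ 0.00011378)
((C - 9271) + n) + 29800 = ((4554/9815 - 9271) + 3648/32061827) + 29800 = (-90990311/9815 + 3648/32061827) + 29800 = -2917315574153077/314686832005 + 29800 = 6460352019595923/314686832005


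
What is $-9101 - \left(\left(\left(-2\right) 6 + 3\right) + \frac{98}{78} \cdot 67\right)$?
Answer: $- \frac{357871}{39} \approx -9176.2$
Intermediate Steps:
$-9101 - \left(\left(\left(-2\right) 6 + 3\right) + \frac{98}{78} \cdot 67\right) = -9101 - \left(\left(-12 + 3\right) + 98 \cdot \frac{1}{78} \cdot 67\right) = -9101 - \left(-9 + \frac{49}{39} \cdot 67\right) = -9101 - \left(-9 + \frac{3283}{39}\right) = -9101 - \frac{2932}{39} = - \frac{357871}{39}$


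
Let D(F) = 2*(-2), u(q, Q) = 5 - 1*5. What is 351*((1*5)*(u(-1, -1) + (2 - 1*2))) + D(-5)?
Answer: -4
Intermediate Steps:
u(q, Q) = 0 (u(q, Q) = 5 - 5 = 0)
D(F) = -4
351*((1*5)*(u(-1, -1) + (2 - 1*2))) + D(-5) = 351*((1*5)*(0 + (2 - 1*2))) - 4 = 351*(5*(0 + (2 - 2))) - 4 = 351*(5*(0 + 0)) - 4 = 351*(5*0) - 4 = 351*0 - 4 = 0 - 4 = -4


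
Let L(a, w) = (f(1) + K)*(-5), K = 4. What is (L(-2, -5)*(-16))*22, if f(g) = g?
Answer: 8800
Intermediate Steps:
L(a, w) = -25 (L(a, w) = (1 + 4)*(-5) = 5*(-5) = -25)
(L(-2, -5)*(-16))*22 = -25*(-16)*22 = 400*22 = 8800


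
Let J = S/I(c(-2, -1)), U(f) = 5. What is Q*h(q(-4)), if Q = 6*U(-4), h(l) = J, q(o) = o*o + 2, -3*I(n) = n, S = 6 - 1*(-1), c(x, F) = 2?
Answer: -315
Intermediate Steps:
S = 7 (S = 6 + 1 = 7)
I(n) = -n/3
q(o) = 2 + o² (q(o) = o² + 2 = 2 + o²)
J = -21/2 (J = 7/((-⅓*2)) = 7/(-⅔) = 7*(-3/2) = -21/2 ≈ -10.500)
h(l) = -21/2
Q = 30 (Q = 6*5 = 30)
Q*h(q(-4)) = 30*(-21/2) = -315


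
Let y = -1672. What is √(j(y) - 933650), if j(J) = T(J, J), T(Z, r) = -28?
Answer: 3*I*√103742 ≈ 966.27*I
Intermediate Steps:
j(J) = -28
√(j(y) - 933650) = √(-28 - 933650) = √(-933678) = 3*I*√103742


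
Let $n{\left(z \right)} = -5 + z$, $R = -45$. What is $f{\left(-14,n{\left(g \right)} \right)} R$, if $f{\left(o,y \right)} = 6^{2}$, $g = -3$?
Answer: $-1620$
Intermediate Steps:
$f{\left(o,y \right)} = 36$
$f{\left(-14,n{\left(g \right)} \right)} R = 36 \left(-45\right) = -1620$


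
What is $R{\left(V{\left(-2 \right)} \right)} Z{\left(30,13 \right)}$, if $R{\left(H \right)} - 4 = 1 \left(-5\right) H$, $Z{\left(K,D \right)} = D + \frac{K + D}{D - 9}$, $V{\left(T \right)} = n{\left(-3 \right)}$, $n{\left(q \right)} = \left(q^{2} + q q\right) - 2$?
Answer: $-1805$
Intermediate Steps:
$n{\left(q \right)} = -2 + 2 q^{2}$ ($n{\left(q \right)} = \left(q^{2} + q^{2}\right) - 2 = 2 q^{2} - 2 = -2 + 2 q^{2}$)
$V{\left(T \right)} = 16$ ($V{\left(T \right)} = -2 + 2 \left(-3\right)^{2} = -2 + 2 \cdot 9 = -2 + 18 = 16$)
$Z{\left(K,D \right)} = D + \frac{D + K}{-9 + D}$
$R{\left(H \right)} = 4 - 5 H$ ($R{\left(H \right)} = 4 + 1 \left(-5\right) H = 4 - 5 H$)
$R{\left(V{\left(-2 \right)} \right)} Z{\left(30,13 \right)} = \left(4 - 80\right) \frac{30 + 13^{2} - 104}{-9 + 13} = \left(4 - 80\right) \frac{30 + 169 - 104}{4} = - 76 \cdot \frac{1}{4} \cdot 95 = \left(-76\right) \frac{95}{4} = -1805$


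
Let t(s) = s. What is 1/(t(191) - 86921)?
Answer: -1/86730 ≈ -1.1530e-5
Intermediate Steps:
1/(t(191) - 86921) = 1/(191 - 86921) = 1/(-86730) = -1/86730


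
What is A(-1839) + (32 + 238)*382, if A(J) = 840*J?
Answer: -1441620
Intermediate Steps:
A(-1839) + (32 + 238)*382 = 840*(-1839) + (32 + 238)*382 = -1544760 + 270*382 = -1544760 + 103140 = -1441620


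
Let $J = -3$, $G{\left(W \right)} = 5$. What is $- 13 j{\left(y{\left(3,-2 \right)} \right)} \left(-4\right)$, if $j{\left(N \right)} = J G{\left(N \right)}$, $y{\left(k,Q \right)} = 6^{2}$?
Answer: $-780$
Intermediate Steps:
$y{\left(k,Q \right)} = 36$
$j{\left(N \right)} = -15$ ($j{\left(N \right)} = \left(-3\right) 5 = -15$)
$- 13 j{\left(y{\left(3,-2 \right)} \right)} \left(-4\right) = \left(-13\right) \left(-15\right) \left(-4\right) = 195 \left(-4\right) = -780$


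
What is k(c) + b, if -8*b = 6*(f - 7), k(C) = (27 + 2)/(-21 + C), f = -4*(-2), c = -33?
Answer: -139/108 ≈ -1.2870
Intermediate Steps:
f = 8
k(C) = 29/(-21 + C)
b = -¾ (b = -3*(8 - 7)/4 = -3/4 = -⅛*6 = -¾ ≈ -0.75000)
k(c) + b = 29/(-21 - 33) - ¾ = 29/(-54) - ¾ = 29*(-1/54) - ¾ = -29/54 - ¾ = -139/108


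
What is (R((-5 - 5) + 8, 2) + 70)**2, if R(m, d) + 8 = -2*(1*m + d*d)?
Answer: 3364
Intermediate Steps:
R(m, d) = -8 - 2*m - 2*d**2 (R(m, d) = -8 - 2*(1*m + d*d) = -8 - 2*(m + d**2) = -8 + (-2*m - 2*d**2) = -8 - 2*m - 2*d**2)
(R((-5 - 5) + 8, 2) + 70)**2 = ((-8 - 2*((-5 - 5) + 8) - 2*2**2) + 70)**2 = ((-8 - 2*(-10 + 8) - 2*4) + 70)**2 = ((-8 - 2*(-2) - 8) + 70)**2 = ((-8 + 4 - 8) + 70)**2 = (-12 + 70)**2 = 58**2 = 3364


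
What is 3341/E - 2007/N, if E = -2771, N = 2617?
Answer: -14304794/7251707 ≈ -1.9726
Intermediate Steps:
3341/E - 2007/N = 3341/(-2771) - 2007/2617 = 3341*(-1/2771) - 2007*1/2617 = -3341/2771 - 2007/2617 = -14304794/7251707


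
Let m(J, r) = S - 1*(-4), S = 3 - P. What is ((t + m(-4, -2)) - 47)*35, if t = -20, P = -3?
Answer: -1995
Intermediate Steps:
S = 6 (S = 3 - 1*(-3) = 3 + 3 = 6)
m(J, r) = 10 (m(J, r) = 6 - 1*(-4) = 6 + 4 = 10)
((t + m(-4, -2)) - 47)*35 = ((-20 + 10) - 47)*35 = (-10 - 47)*35 = -57*35 = -1995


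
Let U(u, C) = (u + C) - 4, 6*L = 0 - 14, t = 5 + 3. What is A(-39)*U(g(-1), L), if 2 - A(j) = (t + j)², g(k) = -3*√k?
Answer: 18221/3 + 2877*I ≈ 6073.7 + 2877.0*I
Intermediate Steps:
t = 8
L = -7/3 (L = (0 - 14)/6 = (⅙)*(-14) = -7/3 ≈ -2.3333)
U(u, C) = -4 + C + u (U(u, C) = (C + u) - 4 = -4 + C + u)
A(j) = 2 - (8 + j)²
A(-39)*U(g(-1), L) = (2 - (8 - 39)²)*(-4 - 7/3 - 3*I) = (2 - 1*(-31)²)*(-4 - 7/3 - 3*I) = (2 - 1*961)*(-19/3 - 3*I) = (2 - 961)*(-19/3 - 3*I) = -959*(-19/3 - 3*I) = 18221/3 + 2877*I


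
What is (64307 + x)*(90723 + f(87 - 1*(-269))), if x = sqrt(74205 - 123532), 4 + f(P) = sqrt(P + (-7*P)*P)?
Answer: (64307 + I*sqrt(49327))*(90719 + 2*I*sqrt(221699)) ≈ 5.8337e+9 + 8.0706e+7*I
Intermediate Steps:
f(P) = -4 + sqrt(P - 7*P**2) (f(P) = -4 + sqrt(P + (-7*P)*P) = -4 + sqrt(P - 7*P**2))
x = I*sqrt(49327) (x = sqrt(-49327) = I*sqrt(49327) ≈ 222.1*I)
(64307 + x)*(90723 + f(87 - 1*(-269))) = (64307 + I*sqrt(49327))*(90723 + (-4 + sqrt((87 - 1*(-269))*(1 - 7*(87 - 1*(-269)))))) = (64307 + I*sqrt(49327))*(90723 + (-4 + sqrt((87 + 269)*(1 - 7*(87 + 269))))) = (64307 + I*sqrt(49327))*(90723 + (-4 + sqrt(356*(1 - 7*356)))) = (64307 + I*sqrt(49327))*(90723 + (-4 + sqrt(356*(1 - 2492)))) = (64307 + I*sqrt(49327))*(90723 + (-4 + sqrt(356*(-2491)))) = (64307 + I*sqrt(49327))*(90723 + (-4 + sqrt(-886796))) = (64307 + I*sqrt(49327))*(90723 + (-4 + 2*I*sqrt(221699))) = (64307 + I*sqrt(49327))*(90719 + 2*I*sqrt(221699))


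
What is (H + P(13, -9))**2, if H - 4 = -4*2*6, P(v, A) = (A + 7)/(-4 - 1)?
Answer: 47524/25 ≈ 1901.0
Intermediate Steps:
P(v, A) = -7/5 - A/5 (P(v, A) = (7 + A)/(-5) = (7 + A)*(-1/5) = -7/5 - A/5)
H = -44 (H = 4 - 4*2*6 = 4 - 8*6 = 4 - 48 = -44)
(H + P(13, -9))**2 = (-44 + (-7/5 - 1/5*(-9)))**2 = (-44 + (-7/5 + 9/5))**2 = (-44 + 2/5)**2 = (-218/5)**2 = 47524/25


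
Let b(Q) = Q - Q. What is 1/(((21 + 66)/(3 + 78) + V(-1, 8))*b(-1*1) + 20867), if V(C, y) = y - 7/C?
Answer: 1/20867 ≈ 4.7923e-5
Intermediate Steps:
V(C, y) = y - 7/C
b(Q) = 0
1/(((21 + 66)/(3 + 78) + V(-1, 8))*b(-1*1) + 20867) = 1/(((21 + 66)/(3 + 78) + (8 - 7/(-1)))*0 + 20867) = 1/((87/81 + (8 - 7*(-1)))*0 + 20867) = 1/((87*(1/81) + (8 + 7))*0 + 20867) = 1/((29/27 + 15)*0 + 20867) = 1/((434/27)*0 + 20867) = 1/(0 + 20867) = 1/20867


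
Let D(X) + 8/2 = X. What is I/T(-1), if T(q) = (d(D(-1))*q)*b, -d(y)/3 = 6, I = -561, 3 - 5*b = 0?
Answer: -935/18 ≈ -51.944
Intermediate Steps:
b = ⅗ (b = ⅗ - ⅕*0 = ⅗ + 0 = ⅗ ≈ 0.60000)
D(X) = -4 + X
d(y) = -18 (d(y) = -3*6 = -18)
T(q) = -54*q/5 (T(q) = -18*q*(⅗) = -54*q/5)
I/T(-1) = -561/((-54/5*(-1))) = -561/54/5 = -561*5/54 = -935/18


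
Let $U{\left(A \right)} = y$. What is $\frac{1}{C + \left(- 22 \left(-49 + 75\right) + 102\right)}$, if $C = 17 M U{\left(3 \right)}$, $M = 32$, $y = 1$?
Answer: $\frac{1}{74} \approx 0.013514$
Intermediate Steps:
$U{\left(A \right)} = 1$
$C = 544$ ($C = 17 \cdot 32 \cdot 1 = 544 \cdot 1 = 544$)
$\frac{1}{C + \left(- 22 \left(-49 + 75\right) + 102\right)} = \frac{1}{544 + \left(- 22 \left(-49 + 75\right) + 102\right)} = \frac{1}{544 + \left(\left(-22\right) 26 + 102\right)} = \frac{1}{544 + \left(-572 + 102\right)} = \frac{1}{544 - 470} = \frac{1}{74}$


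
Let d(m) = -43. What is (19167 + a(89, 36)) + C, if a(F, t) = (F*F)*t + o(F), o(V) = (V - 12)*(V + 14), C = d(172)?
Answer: 312211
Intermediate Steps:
C = -43
o(V) = (-12 + V)*(14 + V)
a(F, t) = -168 + F² + 2*F + t*F² (a(F, t) = (F*F)*t + (-168 + F² + 2*F) = F²*t + (-168 + F² + 2*F) = t*F² + (-168 + F² + 2*F) = -168 + F² + 2*F + t*F²)
(19167 + a(89, 36)) + C = (19167 + (-168 + 89² + 2*89 + 36*89²)) - 43 = (19167 + (-168 + 7921 + 178 + 36*7921)) - 43 = (19167 + (-168 + 7921 + 178 + 285156)) - 43 = (19167 + 293087) - 43 = 312254 - 43 = 312211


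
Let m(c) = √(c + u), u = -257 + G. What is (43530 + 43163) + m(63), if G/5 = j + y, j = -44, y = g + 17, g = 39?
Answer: 86693 + I*√134 ≈ 86693.0 + 11.576*I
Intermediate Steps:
y = 56 (y = 39 + 17 = 56)
G = 60 (G = 5*(-44 + 56) = 5*12 = 60)
u = -197 (u = -257 + 60 = -197)
m(c) = √(-197 + c) (m(c) = √(c - 197) = √(-197 + c))
(43530 + 43163) + m(63) = (43530 + 43163) + √(-197 + 63) = 86693 + √(-134) = 86693 + I*√134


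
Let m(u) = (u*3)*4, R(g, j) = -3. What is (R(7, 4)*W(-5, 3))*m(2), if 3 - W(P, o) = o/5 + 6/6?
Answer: -504/5 ≈ -100.80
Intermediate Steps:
W(P, o) = 2 - o/5 (W(P, o) = 3 - (o/5 + 6/6) = 3 - (o*(⅕) + 6*(⅙)) = 3 - (o/5 + 1) = 3 - (1 + o/5) = 3 + (-1 - o/5) = 2 - o/5)
m(u) = 12*u (m(u) = (3*u)*4 = 12*u)
(R(7, 4)*W(-5, 3))*m(2) = (-3*(2 - ⅕*3))*(12*2) = -3*(2 - ⅗)*24 = -3*7/5*24 = -21/5*24 = -504/5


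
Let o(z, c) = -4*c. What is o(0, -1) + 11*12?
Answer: 136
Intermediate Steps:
o(0, -1) + 11*12 = -4*(-1) + 11*12 = 4 + 132 = 136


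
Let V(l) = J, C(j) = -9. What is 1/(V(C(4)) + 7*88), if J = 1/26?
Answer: 26/16017 ≈ 0.0016233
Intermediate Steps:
J = 1/26 ≈ 0.038462
V(l) = 1/26
1/(V(C(4)) + 7*88) = 1/(1/26 + 7*88) = 1/(1/26 + 616) = 1/(16017/26) = 26/16017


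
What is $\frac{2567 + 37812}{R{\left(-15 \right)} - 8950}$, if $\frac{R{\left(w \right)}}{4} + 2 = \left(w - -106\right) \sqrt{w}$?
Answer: $- \frac{60285847}{13705534} - \frac{3674489 i \sqrt{15}}{20558301} \approx -4.3987 - 0.69224 i$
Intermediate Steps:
$R{\left(w \right)} = -8 + 4 \sqrt{w} \left(106 + w\right)$ ($R{\left(w \right)} = -8 + 4 \left(w - -106\right) \sqrt{w} = -8 + 4 \left(w + 106\right) \sqrt{w} = -8 + 4 \left(106 + w\right) \sqrt{w} = -8 + 4 \sqrt{w} \left(106 + w\right)$)
$\frac{2567 + 37812}{R{\left(-15 \right)} - 8950} = \frac{2567 + 37812}{\left(-8 + 4 \left(-15\right)^{\frac{3}{2}} + 424 \sqrt{-15}\right) - 8950} = \frac{40379}{\left(-8 + 4 \left(- 15 i \sqrt{15}\right) + 424 i \sqrt{15}\right) - 8950} = \frac{40379}{\left(-8 - 60 i \sqrt{15} + 424 i \sqrt{15}\right) - 8950} = \frac{40379}{\left(-8 + 364 i \sqrt{15}\right) - 8950} = \frac{40379}{-8958 + 364 i \sqrt{15}}$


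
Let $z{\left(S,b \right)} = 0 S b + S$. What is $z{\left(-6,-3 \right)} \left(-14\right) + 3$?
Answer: $87$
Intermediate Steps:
$z{\left(S,b \right)} = S$ ($z{\left(S,b \right)} = 0 b + S = 0 + S = S$)
$z{\left(-6,-3 \right)} \left(-14\right) + 3 = \left(-6\right) \left(-14\right) + 3 = 84 + 3 = 87$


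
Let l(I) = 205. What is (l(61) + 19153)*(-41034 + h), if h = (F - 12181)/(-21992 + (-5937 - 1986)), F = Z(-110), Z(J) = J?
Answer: -23762328656202/29915 ≈ -7.9433e+8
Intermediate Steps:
F = -110
h = 12291/29915 (h = (-110 - 12181)/(-21992 + (-5937 - 1986)) = -12291/(-21992 - 7923) = -12291/(-29915) = -12291*(-1/29915) = 12291/29915 ≈ 0.41086)
(l(61) + 19153)*(-41034 + h) = (205 + 19153)*(-41034 + 12291/29915) = 19358*(-1227519819/29915) = -23762328656202/29915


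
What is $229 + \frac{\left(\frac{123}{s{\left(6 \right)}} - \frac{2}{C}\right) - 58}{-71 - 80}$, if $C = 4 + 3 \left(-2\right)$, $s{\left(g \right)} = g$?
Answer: $\frac{69231}{302} \approx 229.24$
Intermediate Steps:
$C = -2$ ($C = 4 - 6 = -2$)
$229 + \frac{\left(\frac{123}{s{\left(6 \right)}} - \frac{2}{C}\right) - 58}{-71 - 80} = 229 + \frac{\left(\frac{123}{6} - \frac{2}{-2}\right) - 58}{-71 - 80} = 229 + \frac{\left(123 \cdot \frac{1}{6} - -1\right) - 58}{-151} = 229 + \left(\left(\frac{41}{2} + 1\right) - 58\right) \left(- \frac{1}{151}\right) = 229 + \left(\frac{43}{2} - 58\right) \left(- \frac{1}{151}\right) = 229 - - \frac{73}{302} = 229 + \frac{73}{302} = \frac{69231}{302}$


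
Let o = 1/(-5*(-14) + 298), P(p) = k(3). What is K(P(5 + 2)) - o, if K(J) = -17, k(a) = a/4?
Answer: -6257/368 ≈ -17.003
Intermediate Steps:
k(a) = a/4 (k(a) = a*(¼) = a/4)
P(p) = ¾ (P(p) = (¼)*3 = ¾)
o = 1/368 (o = 1/(70 + 298) = 1/368 ≈ 0.0027174)
K(P(5 + 2)) - o = -17 - 1*1/368 = -17 - 1/368 = -6257/368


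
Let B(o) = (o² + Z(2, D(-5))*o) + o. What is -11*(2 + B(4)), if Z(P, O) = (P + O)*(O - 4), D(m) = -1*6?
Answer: -2002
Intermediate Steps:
D(m) = -6
Z(P, O) = (-4 + O)*(O + P) (Z(P, O) = (O + P)*(-4 + O) = (-4 + O)*(O + P))
B(o) = o² + 41*o (B(o) = (o² + ((-6)² - 4*(-6) - 4*2 - 6*2)*o) + o = (o² + (36 + 24 - 8 - 12)*o) + o = (o² + 40*o) + o = o² + 41*o)
-11*(2 + B(4)) = -11*(2 + 4*(41 + 4)) = -11*(2 + 4*45) = -11*(2 + 180) = -11*182 = -2002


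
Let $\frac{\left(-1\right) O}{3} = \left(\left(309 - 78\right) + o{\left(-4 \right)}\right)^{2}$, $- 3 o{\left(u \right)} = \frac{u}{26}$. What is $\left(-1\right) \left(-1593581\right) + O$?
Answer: $\frac{726747446}{507} \approx 1.4334 \cdot 10^{6}$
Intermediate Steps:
$o{\left(u \right)} = - \frac{u}{78}$ ($o{\left(u \right)} = - \frac{u \frac{1}{26}}{3} = - \frac{\frac{1}{26} u}{3} = - \frac{u}{78}$)
$O = - \frac{81198121}{507}$ ($O = - 3 \left(\left(309 - 78\right) - - \frac{2}{39}\right)^{2} = - 3 \left(231 + \frac{2}{39}\right)^{2} = - 3 \left(\frac{9011}{39}\right)^{2} = \left(-3\right) \frac{81198121}{1521} = - \frac{81198121}{507} \approx -1.6015 \cdot 10^{5}$)
$\left(-1\right) \left(-1593581\right) + O = \left(-1\right) \left(-1593581\right) - \frac{81198121}{507} = 1593581 - \frac{81198121}{507} = \frac{726747446}{507}$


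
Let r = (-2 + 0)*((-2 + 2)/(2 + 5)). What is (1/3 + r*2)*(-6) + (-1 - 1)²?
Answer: 2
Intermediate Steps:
r = 0 (r = -0/7 = -2*0 = 0)
(1/3 + r*2)*(-6) + (-1 - 1)² = (1/3 + 0*2)*(-6) + (-1 - 1)² = (⅓ + 0)*(-6) + (-2)² = (⅓)*(-6) + 4 = -2 + 4 = 2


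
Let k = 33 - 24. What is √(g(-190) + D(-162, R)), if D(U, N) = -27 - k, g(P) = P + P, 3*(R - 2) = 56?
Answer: 4*I*√26 ≈ 20.396*I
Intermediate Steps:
R = 62/3 (R = 2 + (⅓)*56 = 2 + 56/3 = 62/3 ≈ 20.667)
k = 9
g(P) = 2*P
D(U, N) = -36 (D(U, N) = -27 - 1*9 = -27 - 9 = -36)
√(g(-190) + D(-162, R)) = √(2*(-190) - 36) = √(-380 - 36) = √(-416) = 4*I*√26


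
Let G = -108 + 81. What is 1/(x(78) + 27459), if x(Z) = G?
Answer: 1/27432 ≈ 3.6454e-5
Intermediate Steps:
G = -27
x(Z) = -27
1/(x(78) + 27459) = 1/(-27 + 27459) = 1/27432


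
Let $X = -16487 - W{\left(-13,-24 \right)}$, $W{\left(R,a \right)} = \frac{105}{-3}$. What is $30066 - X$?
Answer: $46518$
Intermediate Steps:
$W{\left(R,a \right)} = -35$ ($W{\left(R,a \right)} = 105 \left(- \frac{1}{3}\right) = -35$)
$X = -16452$ ($X = -16487 - -35 = -16487 + 35 = -16452$)
$30066 - X = 30066 - -16452 = 30066 + 16452 = 46518$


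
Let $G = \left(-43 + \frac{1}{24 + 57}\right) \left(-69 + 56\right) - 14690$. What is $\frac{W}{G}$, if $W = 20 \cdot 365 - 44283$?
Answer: $\frac{2995623}{1144624} \approx 2.6171$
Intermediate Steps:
$W = -36983$ ($W = 7300 - 44283 = -36983$)
$G = - \frac{1144624}{81}$ ($G = \left(-43 + \frac{1}{81}\right) \left(-13\right) - 14690 = \left(- \frac{3482}{81}\right) \left(-13\right) - 14690 = \frac{45266}{81} - 14690 = - \frac{1144624}{81} \approx -14131.0$)
$\frac{W}{G} = - \frac{36983}{- \frac{1144624}{81}} = \left(-36983\right) \left(- \frac{81}{1144624}\right) = \frac{2995623}{1144624}$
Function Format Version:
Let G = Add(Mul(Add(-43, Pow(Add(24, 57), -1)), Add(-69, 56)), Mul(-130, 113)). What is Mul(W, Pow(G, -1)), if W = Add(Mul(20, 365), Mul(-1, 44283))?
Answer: Rational(2995623, 1144624) ≈ 2.6171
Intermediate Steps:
W = -36983 (W = Add(7300, -44283) = -36983)
G = Rational(-1144624, 81) (G = Add(Mul(Add(-43, Pow(81, -1)), -13), -14690) = Add(Mul(Add(-43, Rational(1, 81)), -13), -14690) = Add(Mul(Rational(-3482, 81), -13), -14690) = Add(Rational(45266, 81), -14690) = Rational(-1144624, 81) ≈ -14131.)
Mul(W, Pow(G, -1)) = Mul(-36983, Pow(Rational(-1144624, 81), -1)) = Mul(-36983, Rational(-81, 1144624)) = Rational(2995623, 1144624)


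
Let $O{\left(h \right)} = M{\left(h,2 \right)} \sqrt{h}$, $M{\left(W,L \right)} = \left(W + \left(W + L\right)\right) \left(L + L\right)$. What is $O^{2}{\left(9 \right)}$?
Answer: $57600$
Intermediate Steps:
$M{\left(W,L \right)} = 2 L \left(L + 2 W\right)$ ($M{\left(W,L \right)} = \left(W + \left(L + W\right)\right) 2 L = \left(L + 2 W\right) 2 L = 2 L \left(L + 2 W\right)$)
$O{\left(h \right)} = \sqrt{h} \left(8 + 8 h\right)$ ($O{\left(h \right)} = 2 \cdot 2 \left(2 + 2 h\right) \sqrt{h} = \left(8 + 8 h\right) \sqrt{h} = \sqrt{h} \left(8 + 8 h\right)$)
$O^{2}{\left(9 \right)} = \left(8 \sqrt{9} \left(1 + 9\right)\right)^{2} = \left(8 \cdot 3 \cdot 10\right)^{2} = 240^{2} = 57600$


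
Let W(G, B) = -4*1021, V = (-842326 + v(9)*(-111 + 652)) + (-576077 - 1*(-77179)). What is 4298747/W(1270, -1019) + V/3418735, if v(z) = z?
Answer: -2940346899773/2792422748 ≈ -1053.0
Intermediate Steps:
V = -1336355 (V = (-842326 + 9*(-111 + 652)) + (-576077 - 1*(-77179)) = (-842326 + 9*541) + (-576077 + 77179) = (-842326 + 4869) - 498898 = -837457 - 498898 = -1336355)
W(G, B) = -4084
4298747/W(1270, -1019) + V/3418735 = 4298747/(-4084) - 1336355/3418735 = 4298747*(-1/4084) - 1336355*1/3418735 = -4298747/4084 - 267271/683747 = -2940346899773/2792422748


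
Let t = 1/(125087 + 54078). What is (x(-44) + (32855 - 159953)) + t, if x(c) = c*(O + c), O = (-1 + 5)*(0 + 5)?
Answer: -22582314929/179165 ≈ -1.2604e+5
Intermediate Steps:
O = 20 (O = 4*5 = 20)
x(c) = c*(20 + c)
t = 1/179165 ≈ 5.5814e-6
(x(-44) + (32855 - 159953)) + t = (-44*(20 - 44) + (32855 - 159953)) + 1/179165 = (-44*(-24) - 127098) + 1/179165 = (1056 - 127098) + 1/179165 = -126042 + 1/179165 = -22582314929/179165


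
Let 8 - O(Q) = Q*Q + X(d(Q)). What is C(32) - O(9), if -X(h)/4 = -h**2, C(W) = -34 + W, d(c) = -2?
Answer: 87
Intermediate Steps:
X(h) = 4*h**2 (X(h) = -(-4)*h**2 = 4*h**2)
O(Q) = -8 - Q**2 (O(Q) = 8 - (Q*Q + 4*(-2)**2) = 8 - (Q**2 + 4*4) = 8 - (Q**2 + 16) = 8 - (16 + Q**2) = 8 + (-16 - Q**2) = -8 - Q**2)
C(32) - O(9) = (-34 + 32) - (-8 - 1*9**2) = -2 - (-8 - 1*81) = -2 - (-8 - 81) = -2 - 1*(-89) = -2 + 89 = 87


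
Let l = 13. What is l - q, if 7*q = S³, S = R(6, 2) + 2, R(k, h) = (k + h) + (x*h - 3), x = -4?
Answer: 92/7 ≈ 13.143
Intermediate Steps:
R(k, h) = -3 + k - 3*h (R(k, h) = (k + h) + (-4*h - 3) = (h + k) + (-3 - 4*h) = -3 + k - 3*h)
S = -1 (S = (-3 + 6 - 3*2) + 2 = (-3 + 6 - 6) + 2 = -3 + 2 = -1)
q = -⅐ (q = (⅐)*(-1)³ = (⅐)*(-1) = -⅐ ≈ -0.14286)
l - q = 13 - 1*(-⅐) = 13 + ⅐ = 92/7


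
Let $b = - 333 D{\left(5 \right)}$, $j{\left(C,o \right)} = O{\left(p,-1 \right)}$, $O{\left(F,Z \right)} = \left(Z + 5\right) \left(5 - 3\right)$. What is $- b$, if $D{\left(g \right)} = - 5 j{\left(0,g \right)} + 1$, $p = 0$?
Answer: $-12987$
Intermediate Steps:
$O{\left(F,Z \right)} = 10 + 2 Z$ ($O{\left(F,Z \right)} = \left(5 + Z\right) 2 = 10 + 2 Z$)
$j{\left(C,o \right)} = 8$ ($j{\left(C,o \right)} = 10 + 2 \left(-1\right) = 10 - 2 = 8$)
$D{\left(g \right)} = -39$ ($D{\left(g \right)} = \left(-5\right) 8 + 1 = -40 + 1 = -39$)
$b = 12987$ ($b = \left(-333\right) \left(-39\right) = 12987$)
$- b = \left(-1\right) 12987 = -12987$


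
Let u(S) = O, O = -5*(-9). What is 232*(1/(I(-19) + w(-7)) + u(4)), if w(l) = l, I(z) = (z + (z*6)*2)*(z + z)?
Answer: 97916992/9379 ≈ 10440.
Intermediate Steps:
O = 45
u(S) = 45
I(z) = 26*z² (I(z) = (z + (6*z)*2)*(2*z) = (z + 12*z)*(2*z) = (13*z)*(2*z) = 26*z²)
232*(1/(I(-19) + w(-7)) + u(4)) = 232*(1/(26*(-19)² - 7) + 45) = 232*(1/(26*361 - 7) + 45) = 232*(1/(9386 - 7) + 45) = 232*(1/9379 + 45) = 232*(422056/9379) = 97916992/9379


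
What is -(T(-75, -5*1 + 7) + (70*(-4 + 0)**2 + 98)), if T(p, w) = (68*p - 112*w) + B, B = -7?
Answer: 4113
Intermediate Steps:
T(p, w) = -7 - 112*w + 68*p (T(p, w) = (68*p - 112*w) - 7 = (-112*w + 68*p) - 7 = -7 - 112*w + 68*p)
-(T(-75, -5*1 + 7) + (70*(-4 + 0)**2 + 98)) = -((-7 - 112*(-5*1 + 7) + 68*(-75)) + (70*(-4 + 0)**2 + 98)) = -((-7 - 112*(-5 + 7) - 5100) + (70*(-4)**2 + 98)) = -((-7 - 112*2 - 5100) + (70*16 + 98)) = -((-7 - 224 - 5100) + (1120 + 98)) = -(-5331 + 1218) = -1*(-4113) = 4113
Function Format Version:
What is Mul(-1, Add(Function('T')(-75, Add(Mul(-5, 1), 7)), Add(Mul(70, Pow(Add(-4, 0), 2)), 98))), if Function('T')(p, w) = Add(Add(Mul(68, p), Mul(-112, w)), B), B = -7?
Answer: 4113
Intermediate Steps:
Function('T')(p, w) = Add(-7, Mul(-112, w), Mul(68, p)) (Function('T')(p, w) = Add(Add(Mul(68, p), Mul(-112, w)), -7) = Add(Add(Mul(-112, w), Mul(68, p)), -7) = Add(-7, Mul(-112, w), Mul(68, p)))
Mul(-1, Add(Function('T')(-75, Add(Mul(-5, 1), 7)), Add(Mul(70, Pow(Add(-4, 0), 2)), 98))) = Mul(-1, Add(Add(-7, Mul(-112, Add(Mul(-5, 1), 7)), Mul(68, -75)), Add(Mul(70, Pow(Add(-4, 0), 2)), 98))) = Mul(-1, Add(Add(-7, Mul(-112, Add(-5, 7)), -5100), Add(Mul(70, Pow(-4, 2)), 98))) = Mul(-1, Add(Add(-7, Mul(-112, 2), -5100), Add(Mul(70, 16), 98))) = Mul(-1, Add(Add(-7, -224, -5100), Add(1120, 98))) = Mul(-1, Add(-5331, 1218)) = Mul(-1, -4113) = 4113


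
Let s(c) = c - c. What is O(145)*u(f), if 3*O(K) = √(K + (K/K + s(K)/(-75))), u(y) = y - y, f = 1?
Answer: 0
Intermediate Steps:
s(c) = 0
u(y) = 0
O(K) = √(1 + K)/3 (O(K) = √(K + (K/K + 0/(-75)))/3 = √(K + (1 + 0*(-1/75)))/3 = √(K + (1 + 0))/3 = √(K + 1)/3 = √(1 + K)/3)
O(145)*u(f) = (√(1 + 145)/3)*0 = (√146/3)*0 = 0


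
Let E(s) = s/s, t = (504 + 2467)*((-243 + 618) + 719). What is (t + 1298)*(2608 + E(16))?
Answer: 8483351348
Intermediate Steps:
t = 3250274 (t = 2971*(375 + 719) = 2971*1094 = 3250274)
E(s) = 1
(t + 1298)*(2608 + E(16)) = (3250274 + 1298)*(2608 + 1) = 3251572*2609 = 8483351348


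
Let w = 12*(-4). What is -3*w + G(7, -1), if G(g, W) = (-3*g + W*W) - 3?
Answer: 121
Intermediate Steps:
G(g, W) = -3 + W² - 3*g (G(g, W) = (-3*g + W²) - 3 = (W² - 3*g) - 3 = -3 + W² - 3*g)
w = -48
-3*w + G(7, -1) = -3*(-48) + (-3 + (-1)² - 3*7) = 144 + (-3 + 1 - 21) = 144 - 23 = 121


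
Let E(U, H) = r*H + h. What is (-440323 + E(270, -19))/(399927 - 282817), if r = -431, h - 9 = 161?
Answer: -215982/58555 ≈ -3.6885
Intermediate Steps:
h = 170 (h = 9 + 161 = 170)
E(U, H) = 170 - 431*H (E(U, H) = -431*H + 170 = 170 - 431*H)
(-440323 + E(270, -19))/(399927 - 282817) = (-440323 + (170 - 431*(-19)))/(399927 - 282817) = (-440323 + (170 + 8189))/117110 = (-440323 + 8359)*(1/117110) = -431964*1/117110 = -215982/58555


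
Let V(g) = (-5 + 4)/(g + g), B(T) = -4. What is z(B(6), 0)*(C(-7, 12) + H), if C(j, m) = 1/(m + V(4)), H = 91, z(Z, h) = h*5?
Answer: 0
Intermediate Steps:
z(Z, h) = 5*h
V(g) = -1/(2*g)
C(j, m) = 1/(-⅛ + m) (C(j, m) = 1/(m - ½/4) = 1/(m - ½*¼) = 1/(m - ⅛) = 1/(-⅛ + m))
z(B(6), 0)*(C(-7, 12) + H) = (5*0)*(8/(-1 + 8*12) + 91) = 0*(8/(-1 + 96) + 91) = 0*(8/95 + 91) = 0*(8653/95) = 0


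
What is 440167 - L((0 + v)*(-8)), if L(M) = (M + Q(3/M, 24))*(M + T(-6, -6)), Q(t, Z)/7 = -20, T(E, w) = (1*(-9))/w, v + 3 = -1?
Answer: 443785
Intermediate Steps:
v = -4 (v = -3 - 1 = -4)
T(E, w) = -9/w
Q(t, Z) = -140 (Q(t, Z) = 7*(-20) = -140)
L(M) = (-140 + M)*(3/2 + M) (L(M) = (M - 140)*(M - 9/(-6)) = (-140 + M)*(M - 9*(-1/6)) = (-140 + M)*(M + 3/2) = (-140 + M)*(3/2 + M))
440167 - L((0 + v)*(-8)) = 440167 - (-210 + ((0 - 4)*(-8))**2 - 277*(0 - 4)*(-8)/2) = 440167 - (-210 + (-4*(-8))**2 - (-554)*(-8)) = 440167 - (-210 + 32**2 - 277/2*32) = 440167 - (-210 + 1024 - 4432) = 440167 - 1*(-3618) = 440167 + 3618 = 443785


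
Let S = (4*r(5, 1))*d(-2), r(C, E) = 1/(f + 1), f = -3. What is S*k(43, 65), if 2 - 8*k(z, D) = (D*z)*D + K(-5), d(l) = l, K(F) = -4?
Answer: -181669/2 ≈ -90835.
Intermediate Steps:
r(C, E) = -½ (r(C, E) = 1/(-3 + 1) = 1/(-2) = -½)
k(z, D) = ¾ - z*D²/8 (k(z, D) = ¼ - ((D*z)*D - 4)/8 = ¼ - (z*D² - 4)/8 = ¼ - (-4 + z*D²)/8 = ¼ + (½ - z*D²/8) = ¾ - z*D²/8)
S = 4 (S = (4*(-½))*(-2) = -2*(-2) = 4)
S*k(43, 65) = 4*(¾ - ⅛*43*65²) = 4*(¾ - ⅛*43*4225) = 4*(¾ - 181675/8) = 4*(-181669/8) = -181669/2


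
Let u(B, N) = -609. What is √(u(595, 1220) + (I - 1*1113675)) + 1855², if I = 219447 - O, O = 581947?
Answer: 3441025 + 4*I*√92299 ≈ 3.441e+6 + 1215.2*I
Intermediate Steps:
I = -362500 (I = 219447 - 1*581947 = 219447 - 581947 = -362500)
√(u(595, 1220) + (I - 1*1113675)) + 1855² = √(-609 + (-362500 - 1*1113675)) + 1855² = √(-609 + (-362500 - 1113675)) + 3441025 = √(-609 - 1476175) + 3441025 = √(-1476784) + 3441025 = 4*I*√92299 + 3441025 = 3441025 + 4*I*√92299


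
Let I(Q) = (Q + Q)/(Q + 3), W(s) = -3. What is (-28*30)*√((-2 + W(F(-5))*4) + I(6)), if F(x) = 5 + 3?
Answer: -280*I*√114 ≈ -2989.6*I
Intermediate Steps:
F(x) = 8
I(Q) = 2*Q/(3 + Q) (I(Q) = (2*Q)/(3 + Q) = 2*Q/(3 + Q))
(-28*30)*√((-2 + W(F(-5))*4) + I(6)) = (-28*30)*√((-2 - 3*4) + 2*6/(3 + 6)) = -840*√((-2 - 12) + 2*6/9) = -840*√(-14 + 2*6*(⅑)) = -840*√(-14 + 4/3) = -280*I*√114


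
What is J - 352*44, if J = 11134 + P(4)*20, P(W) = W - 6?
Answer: -4394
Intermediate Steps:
P(W) = -6 + W
J = 11094 (J = 11134 + (-6 + 4)*20 = 11134 - 2*20 = 11134 - 40 = 11094)
J - 352*44 = 11094 - 352*44 = 11094 - 1*15488 = 11094 - 15488 = -4394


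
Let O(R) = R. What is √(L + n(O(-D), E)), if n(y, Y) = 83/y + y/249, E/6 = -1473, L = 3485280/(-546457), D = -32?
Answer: I*√8188509498359802/47327928 ≈ 1.912*I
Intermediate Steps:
L = -3485280/546457 (L = 3485280*(-1/546457) = -3485280/546457 ≈ -6.3780)
E = -8838 (E = 6*(-1473) = -8838)
n(y, Y) = 83/y + y/249 (n(y, Y) = 83/y + y*(1/249) = 83/y + y/249)
√(L + n(O(-D), E)) = √(-3485280/546457 + (83/((-1*(-32))) + (-1*(-32))/249)) = √(-3485280/546457 + (83/32 + (1/249)*32)) = √(-3485280/546457 + (83*(1/32) + 32/249)) = √(-3485280/546457 + (83/32 + 32/249)) = √(-3485280/546457 + 21691/7968) = √(-15917512253/4354169376) = I*√8188509498359802/47327928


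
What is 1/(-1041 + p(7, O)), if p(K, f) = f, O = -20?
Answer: -1/1061 ≈ -0.00094251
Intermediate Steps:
1/(-1041 + p(7, O)) = 1/(-1041 - 20) = 1/(-1061) = -1/1061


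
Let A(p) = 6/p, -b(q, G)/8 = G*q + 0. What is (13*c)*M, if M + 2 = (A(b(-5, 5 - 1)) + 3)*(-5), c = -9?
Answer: 32175/16 ≈ 2010.9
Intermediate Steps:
b(q, G) = -8*G*q (b(q, G) = -8*(G*q + 0) = -8*G*q)
M = -275/16 (M = -2 + (6/((-8*(5 - 1)*(-5))) + 3)*(-5) = -2 + (6/((-8*4*(-5))) + 3)*(-5) = -2 + (6/160 + 3)*(-5) = -2 + (6*(1/160) + 3)*(-5) = -2 + (3/80 + 3)*(-5) = -2 + (243/80)*(-5) = -2 - 243/16 = -275/16 ≈ -17.188)
(13*c)*M = (13*(-9))*(-275/16) = -117*(-275/16) = 32175/16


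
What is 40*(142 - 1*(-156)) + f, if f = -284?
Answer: 11636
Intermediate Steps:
40*(142 - 1*(-156)) + f = 40*(142 - 1*(-156)) - 284 = 40*(142 + 156) - 284 = 40*298 - 284 = 11920 - 284 = 11636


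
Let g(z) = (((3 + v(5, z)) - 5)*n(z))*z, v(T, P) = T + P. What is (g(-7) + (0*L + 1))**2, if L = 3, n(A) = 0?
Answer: 1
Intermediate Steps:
v(T, P) = P + T
g(z) = 0 (g(z) = (((3 + (z + 5)) - 5)*0)*z = (((3 + (5 + z)) - 5)*0)*z = (((8 + z) - 5)*0)*z = ((3 + z)*0)*z = 0*z = 0)
(g(-7) + (0*L + 1))**2 = (0 + (0*3 + 1))**2 = (0 + (0 + 1))**2 = (0 + 1)**2 = 1**2 = 1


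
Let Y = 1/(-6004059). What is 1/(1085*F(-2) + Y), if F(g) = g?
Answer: -6004059/13028808031 ≈ -0.00046083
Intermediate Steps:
Y = -1/6004059 ≈ -1.6655e-7
1/(1085*F(-2) + Y) = 1/(1085*(-2) - 1/6004059) = 1/(-2170 - 1/6004059) = 1/(-13028808031/6004059) = -6004059/13028808031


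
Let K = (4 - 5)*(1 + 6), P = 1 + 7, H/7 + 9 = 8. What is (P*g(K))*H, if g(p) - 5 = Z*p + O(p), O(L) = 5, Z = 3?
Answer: 616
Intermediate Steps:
H = -7 (H = -63 + 7*8 = -63 + 56 = -7)
P = 8
K = -7 (K = -1*7 = -7)
g(p) = 10 + 3*p (g(p) = 5 + (3*p + 5) = 5 + (5 + 3*p) = 10 + 3*p)
(P*g(K))*H = (8*(10 + 3*(-7)))*(-7) = (8*(10 - 21))*(-7) = (8*(-11))*(-7) = -88*(-7) = 616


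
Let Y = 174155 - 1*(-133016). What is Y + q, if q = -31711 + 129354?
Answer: 404814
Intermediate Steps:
q = 97643
Y = 307171 (Y = 174155 + 133016 = 307171)
Y + q = 307171 + 97643 = 404814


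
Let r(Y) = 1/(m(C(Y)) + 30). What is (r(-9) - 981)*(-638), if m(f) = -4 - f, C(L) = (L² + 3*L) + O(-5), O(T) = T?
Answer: 14395832/23 ≈ 6.2591e+5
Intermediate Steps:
C(L) = -5 + L² + 3*L (C(L) = (L² + 3*L) - 5 = -5 + L² + 3*L)
r(Y) = 1/(31 - Y² - 3*Y) (r(Y) = 1/((-4 - (-5 + Y² + 3*Y)) + 30) = 1/((-4 + (5 - Y² - 3*Y)) + 30) = 1/((1 - Y² - 3*Y) + 30) = 1/(31 - Y² - 3*Y))
(r(-9) - 981)*(-638) = (-1/(-31 + (-9)² + 3*(-9)) - 981)*(-638) = (-1/(-31 + 81 - 27) - 981)*(-638) = (-1/23 - 981)*(-638) = -22564/23*(-638) = 14395832/23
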